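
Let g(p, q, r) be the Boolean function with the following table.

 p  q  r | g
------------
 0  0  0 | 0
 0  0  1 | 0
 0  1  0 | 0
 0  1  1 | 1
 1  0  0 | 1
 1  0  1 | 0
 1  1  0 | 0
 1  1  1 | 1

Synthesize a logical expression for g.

g(p, q, r) = (((NOT p AND q) AND r) OR ((p AND NOT q) AND NOT r)) OR ((p AND q) AND r)

g=1 on 3 inputs: (0,1,1), (1,0,0), (1,1,1). Reading each as a conjunction of literals (¬p·q·r, p·¬q·¬r, p·q·r) and taking the OR gives the canonical DNF.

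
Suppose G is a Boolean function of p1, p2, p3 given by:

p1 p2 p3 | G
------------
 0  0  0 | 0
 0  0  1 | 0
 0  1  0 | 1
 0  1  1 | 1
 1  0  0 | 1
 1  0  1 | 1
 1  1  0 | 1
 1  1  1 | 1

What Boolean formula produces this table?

G(p1, p2, p3) = ¬(((¬p1 ∧ ¬p2) ∧ ¬p3) ∨ ((¬p1 ∧ ¬p2) ∧ p3))

The 0-rows are (0,0,0), (0,0,1). Take each as a conjunction (¬p1·¬p2·¬p3, ¬p1·¬p2·p3), form their disjunction, and complement — that gives a formula that is 1 everywhere G is.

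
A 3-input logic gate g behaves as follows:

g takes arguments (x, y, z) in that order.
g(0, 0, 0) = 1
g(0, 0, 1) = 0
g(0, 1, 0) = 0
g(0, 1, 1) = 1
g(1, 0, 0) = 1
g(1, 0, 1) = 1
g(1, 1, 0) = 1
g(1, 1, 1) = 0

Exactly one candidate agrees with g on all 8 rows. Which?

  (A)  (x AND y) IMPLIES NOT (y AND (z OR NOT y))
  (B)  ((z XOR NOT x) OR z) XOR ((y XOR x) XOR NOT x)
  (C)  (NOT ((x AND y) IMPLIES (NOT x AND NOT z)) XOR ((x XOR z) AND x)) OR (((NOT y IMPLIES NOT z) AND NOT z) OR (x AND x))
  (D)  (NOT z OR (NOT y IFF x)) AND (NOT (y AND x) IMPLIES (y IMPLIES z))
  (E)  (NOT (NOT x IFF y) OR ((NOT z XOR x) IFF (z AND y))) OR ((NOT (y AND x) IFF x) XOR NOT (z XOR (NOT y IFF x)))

D

(A): at (0,0,1) it gives 1, but g = 0 — eliminated.
(B): at (0,0,0) it gives 0, but g = 1 — eliminated.
(C): at (0,1,0) it gives 1, but g = 0 — eliminated.
(E): at (0,0,1) it gives 1, but g = 0 — eliminated.
(D) is the remaining candidate, and it agrees with g on all 8 inputs.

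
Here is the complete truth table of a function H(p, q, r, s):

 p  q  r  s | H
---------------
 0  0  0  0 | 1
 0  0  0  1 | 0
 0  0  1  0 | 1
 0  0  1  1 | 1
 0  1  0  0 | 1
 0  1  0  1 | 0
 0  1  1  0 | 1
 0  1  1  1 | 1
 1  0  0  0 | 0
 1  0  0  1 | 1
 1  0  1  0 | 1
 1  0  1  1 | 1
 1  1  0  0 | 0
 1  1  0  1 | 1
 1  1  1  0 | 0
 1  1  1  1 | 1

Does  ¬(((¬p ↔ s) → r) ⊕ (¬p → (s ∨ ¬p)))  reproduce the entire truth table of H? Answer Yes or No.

Evaluate ¬(((¬p ↔ s) → r) ⊕ (¬p → (s ∨ ¬p))) on each row and compare to H:
  p=0, q=0, r=0, s=0: formula gives 1, H = 1 ✓
  p=0, q=0, r=0, s=1: formula gives 0, H = 0 ✓
  p=0, q=0, r=1, s=0: formula gives 1, H = 1 ✓
  p=0, q=0, r=1, s=1: formula gives 1, H = 1 ✓
  …
  p=1, q=1, r=1, s=0: formula gives 1, but H = 0 ✗
A single disagreement suffices: at (1,1,1,0) they differ, so the formula does not compute H.

No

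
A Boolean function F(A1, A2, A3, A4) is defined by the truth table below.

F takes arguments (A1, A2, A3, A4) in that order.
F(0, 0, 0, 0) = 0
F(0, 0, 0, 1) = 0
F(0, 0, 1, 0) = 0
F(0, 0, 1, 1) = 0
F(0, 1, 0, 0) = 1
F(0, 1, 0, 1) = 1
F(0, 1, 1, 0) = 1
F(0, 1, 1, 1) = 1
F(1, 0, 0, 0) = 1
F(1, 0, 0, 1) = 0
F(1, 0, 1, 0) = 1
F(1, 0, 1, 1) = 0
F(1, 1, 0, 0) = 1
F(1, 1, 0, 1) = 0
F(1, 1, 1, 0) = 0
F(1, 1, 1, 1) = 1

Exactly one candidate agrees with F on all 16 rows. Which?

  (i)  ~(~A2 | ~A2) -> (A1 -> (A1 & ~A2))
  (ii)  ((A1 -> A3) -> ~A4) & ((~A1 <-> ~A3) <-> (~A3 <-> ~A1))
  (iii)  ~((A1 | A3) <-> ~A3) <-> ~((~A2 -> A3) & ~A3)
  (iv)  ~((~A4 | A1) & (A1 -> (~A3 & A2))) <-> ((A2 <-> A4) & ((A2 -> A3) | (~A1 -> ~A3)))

(i) disagrees with F on (0,0,0,0) (formula → 1, table → 0); rule it out.
(ii) disagrees with F on (0,0,0,0) (formula → 1, table → 0); rule it out.
(iii) disagrees with F on (0,0,0,0) (formula → 1, table → 0); rule it out.
That leaves (iv). Evaluating it on every row reproduces the table of F exactly.

iv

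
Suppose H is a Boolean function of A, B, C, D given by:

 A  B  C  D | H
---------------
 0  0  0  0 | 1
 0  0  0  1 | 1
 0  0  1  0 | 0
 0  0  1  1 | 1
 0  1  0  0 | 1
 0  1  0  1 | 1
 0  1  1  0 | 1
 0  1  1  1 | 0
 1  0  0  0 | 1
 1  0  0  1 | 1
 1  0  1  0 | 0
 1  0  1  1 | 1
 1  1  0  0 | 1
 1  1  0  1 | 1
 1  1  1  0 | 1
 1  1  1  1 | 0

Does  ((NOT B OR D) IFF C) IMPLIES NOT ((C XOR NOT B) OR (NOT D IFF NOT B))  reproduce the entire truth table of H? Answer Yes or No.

Yes

Check the formula against H row by row:
  A=0, B=0, C=0, D=0: formula gives 1, H = 1 ✓
  A=0, B=0, C=0, D=1: formula gives 1, H = 1 ✓
  A=0, B=0, C=1, D=0: formula gives 0, H = 0 ✓
  A=0, B=0, C=1, D=1: formula gives 1, H = 1 ✓
  …and likewise for the remaining 12 rows.
Every row agrees, so the formula is equivalent.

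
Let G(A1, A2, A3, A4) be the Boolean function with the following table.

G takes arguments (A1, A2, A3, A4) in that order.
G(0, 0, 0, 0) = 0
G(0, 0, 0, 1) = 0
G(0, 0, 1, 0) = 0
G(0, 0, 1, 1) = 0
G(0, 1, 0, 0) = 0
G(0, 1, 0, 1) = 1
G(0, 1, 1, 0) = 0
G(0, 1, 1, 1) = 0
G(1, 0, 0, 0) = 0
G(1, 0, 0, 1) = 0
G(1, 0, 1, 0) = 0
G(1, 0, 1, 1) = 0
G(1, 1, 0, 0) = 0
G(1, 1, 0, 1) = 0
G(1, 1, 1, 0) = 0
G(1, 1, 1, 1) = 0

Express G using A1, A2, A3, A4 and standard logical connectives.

Only row (0,1,0,1) gives 1. That row's minterm ¬A1·A2·¬A3·A4 is G directly.

G(A1, A2, A3, A4) = ((NOT A1 AND A2) AND NOT A3) AND A4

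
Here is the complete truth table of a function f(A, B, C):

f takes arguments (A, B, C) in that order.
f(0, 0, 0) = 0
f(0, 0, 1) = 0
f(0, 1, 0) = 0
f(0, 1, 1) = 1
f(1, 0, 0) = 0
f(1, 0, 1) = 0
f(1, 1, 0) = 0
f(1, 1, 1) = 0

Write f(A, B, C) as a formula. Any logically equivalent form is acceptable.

Only row (0,1,1) gives 1. That row's minterm ¬A·B·C is f directly.

f(A, B, C) = (NOT A AND B) AND C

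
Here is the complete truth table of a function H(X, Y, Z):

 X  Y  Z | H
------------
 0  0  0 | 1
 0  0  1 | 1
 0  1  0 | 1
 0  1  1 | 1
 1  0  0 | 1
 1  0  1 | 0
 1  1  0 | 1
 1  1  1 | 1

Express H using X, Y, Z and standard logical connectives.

H(X, Y, Z) = NOT ((X AND NOT Y) AND Z)

H is 0 on exactly one input, (1,0,1), whose minterm is X·¬Y·Z. So H is the negation of that single conjunction.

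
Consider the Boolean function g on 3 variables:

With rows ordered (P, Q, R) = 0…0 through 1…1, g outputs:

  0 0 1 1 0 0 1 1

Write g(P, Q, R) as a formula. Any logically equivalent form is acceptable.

g(P, Q, R) = Q

The output simply equals Q.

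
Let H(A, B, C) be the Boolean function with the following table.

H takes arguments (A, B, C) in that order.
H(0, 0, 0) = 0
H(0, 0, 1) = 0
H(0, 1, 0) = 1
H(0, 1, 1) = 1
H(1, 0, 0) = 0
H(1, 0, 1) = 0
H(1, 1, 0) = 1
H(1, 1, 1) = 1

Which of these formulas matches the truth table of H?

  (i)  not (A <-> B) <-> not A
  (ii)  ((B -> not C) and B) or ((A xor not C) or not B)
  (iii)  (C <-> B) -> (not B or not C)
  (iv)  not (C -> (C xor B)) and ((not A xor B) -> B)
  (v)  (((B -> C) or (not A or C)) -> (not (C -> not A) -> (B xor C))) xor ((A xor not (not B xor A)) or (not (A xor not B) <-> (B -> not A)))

i

(ii) disagrees with H on (0,0,0) (formula → 1, table → 0); rule it out.
(iii) disagrees with H on (0,0,0) (formula → 1, table → 0); rule it out.
(iv) disagrees with H on (0,1,0) (formula → 0, table → 1); rule it out.
(v) disagrees with H on (0,0,0) (formula → 1, table → 0); rule it out.
Only (i) survives; checking it on all 8 rows confirms it matches H.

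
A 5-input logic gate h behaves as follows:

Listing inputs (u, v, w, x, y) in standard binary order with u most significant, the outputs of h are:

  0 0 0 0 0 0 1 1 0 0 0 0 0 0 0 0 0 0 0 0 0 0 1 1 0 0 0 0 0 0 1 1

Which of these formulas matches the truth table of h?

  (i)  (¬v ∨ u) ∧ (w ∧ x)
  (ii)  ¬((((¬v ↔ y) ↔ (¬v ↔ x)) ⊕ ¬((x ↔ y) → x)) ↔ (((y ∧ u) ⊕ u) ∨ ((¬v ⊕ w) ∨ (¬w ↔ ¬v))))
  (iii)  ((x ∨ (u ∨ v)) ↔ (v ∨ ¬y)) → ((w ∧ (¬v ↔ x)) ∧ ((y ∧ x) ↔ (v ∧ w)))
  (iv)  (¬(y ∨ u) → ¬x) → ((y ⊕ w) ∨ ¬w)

i

(ii): at (0,0,0,0,0) it gives 1, but h = 0 — eliminated.
(iii): at (0,0,0,0,0) it gives 1, but h = 0 — eliminated.
(iv): at (0,0,0,0,0) it gives 1, but h = 0 — eliminated.
Only (i) survives; checking it on all 32 rows confirms it matches h.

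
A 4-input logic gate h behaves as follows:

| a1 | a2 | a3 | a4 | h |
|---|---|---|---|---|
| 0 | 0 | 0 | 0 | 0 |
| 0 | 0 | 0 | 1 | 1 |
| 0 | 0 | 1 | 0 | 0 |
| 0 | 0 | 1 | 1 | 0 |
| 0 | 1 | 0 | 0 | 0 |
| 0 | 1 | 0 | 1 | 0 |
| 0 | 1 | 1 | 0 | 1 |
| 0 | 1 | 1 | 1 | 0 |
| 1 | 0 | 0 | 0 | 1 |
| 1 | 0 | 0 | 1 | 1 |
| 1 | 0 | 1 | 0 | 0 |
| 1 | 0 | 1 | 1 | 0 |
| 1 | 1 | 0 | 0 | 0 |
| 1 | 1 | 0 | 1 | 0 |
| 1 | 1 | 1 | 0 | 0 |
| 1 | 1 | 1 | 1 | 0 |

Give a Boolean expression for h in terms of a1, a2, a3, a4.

h(a1, a2, a3, a4) = (((((~a1 & ~a2) & ~a3) & a4) | (((~a1 & a2) & a3) & ~a4)) | (((a1 & ~a2) & ~a3) & ~a4)) | (((a1 & ~a2) & ~a3) & a4)

h=1 on 4 inputs: (0,0,0,1), (0,1,1,0), (1,0,0,0), (1,0,0,1). Reading each as a conjunction of literals (¬a1·¬a2·¬a3·a4, ¬a1·a2·a3·¬a4, a1·¬a2·¬a3·¬a4, a1·¬a2·¬a3·a4) and taking the OR gives the canonical DNF.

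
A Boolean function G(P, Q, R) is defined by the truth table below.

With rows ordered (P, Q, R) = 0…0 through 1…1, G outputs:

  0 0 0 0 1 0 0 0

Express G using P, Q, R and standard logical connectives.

Only row (1,0,0) gives 1. That row's minterm P·¬Q·¬R is G directly.

G(P, Q, R) = (P ∧ ¬Q) ∧ ¬R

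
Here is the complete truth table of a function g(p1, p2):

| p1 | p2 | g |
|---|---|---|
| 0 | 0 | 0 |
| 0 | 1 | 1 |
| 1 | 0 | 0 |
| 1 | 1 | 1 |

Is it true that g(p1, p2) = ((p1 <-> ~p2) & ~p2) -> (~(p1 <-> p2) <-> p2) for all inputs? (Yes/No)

Test each input against both g and the formula:
  p1=0, p2=0: formula gives 1, but g = 0 ✗
Row (0,0) is a counterexample, so the formula is not equivalent to g.

No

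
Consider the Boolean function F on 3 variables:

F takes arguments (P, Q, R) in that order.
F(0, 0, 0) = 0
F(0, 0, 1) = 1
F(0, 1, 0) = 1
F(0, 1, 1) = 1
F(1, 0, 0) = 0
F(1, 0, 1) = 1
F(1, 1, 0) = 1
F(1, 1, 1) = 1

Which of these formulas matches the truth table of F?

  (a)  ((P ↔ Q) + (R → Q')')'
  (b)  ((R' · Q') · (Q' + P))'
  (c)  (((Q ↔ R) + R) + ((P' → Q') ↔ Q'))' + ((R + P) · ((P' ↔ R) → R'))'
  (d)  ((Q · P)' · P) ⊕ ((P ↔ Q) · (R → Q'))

(a) disagrees with F on (0,0,1) (formula → 0, table → 1); rule it out.
(c) disagrees with F on (0,0,0) (formula → 1, table → 0); rule it out.
(d) disagrees with F on (0,0,0) (formula → 1, table → 0); rule it out.
That leaves (b). Evaluating it on every row reproduces the table of F exactly.

b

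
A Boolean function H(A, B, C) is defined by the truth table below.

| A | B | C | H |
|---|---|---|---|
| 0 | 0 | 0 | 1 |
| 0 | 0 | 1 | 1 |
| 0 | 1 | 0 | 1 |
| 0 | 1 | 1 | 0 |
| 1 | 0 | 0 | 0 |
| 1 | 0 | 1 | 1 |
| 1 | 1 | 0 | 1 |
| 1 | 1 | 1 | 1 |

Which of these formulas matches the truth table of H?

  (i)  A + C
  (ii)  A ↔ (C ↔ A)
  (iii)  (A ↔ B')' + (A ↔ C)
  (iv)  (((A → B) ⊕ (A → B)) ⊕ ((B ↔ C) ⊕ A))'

iii

(i): at (0,0,0) it gives 0, but H = 1 — eliminated.
(ii): at (0,0,0) it gives 0, but H = 1 — eliminated.
(iv): at (0,0,0) it gives 0, but H = 1 — eliminated.
That leaves (iii). Evaluating it on every row reproduces the table of H exactly.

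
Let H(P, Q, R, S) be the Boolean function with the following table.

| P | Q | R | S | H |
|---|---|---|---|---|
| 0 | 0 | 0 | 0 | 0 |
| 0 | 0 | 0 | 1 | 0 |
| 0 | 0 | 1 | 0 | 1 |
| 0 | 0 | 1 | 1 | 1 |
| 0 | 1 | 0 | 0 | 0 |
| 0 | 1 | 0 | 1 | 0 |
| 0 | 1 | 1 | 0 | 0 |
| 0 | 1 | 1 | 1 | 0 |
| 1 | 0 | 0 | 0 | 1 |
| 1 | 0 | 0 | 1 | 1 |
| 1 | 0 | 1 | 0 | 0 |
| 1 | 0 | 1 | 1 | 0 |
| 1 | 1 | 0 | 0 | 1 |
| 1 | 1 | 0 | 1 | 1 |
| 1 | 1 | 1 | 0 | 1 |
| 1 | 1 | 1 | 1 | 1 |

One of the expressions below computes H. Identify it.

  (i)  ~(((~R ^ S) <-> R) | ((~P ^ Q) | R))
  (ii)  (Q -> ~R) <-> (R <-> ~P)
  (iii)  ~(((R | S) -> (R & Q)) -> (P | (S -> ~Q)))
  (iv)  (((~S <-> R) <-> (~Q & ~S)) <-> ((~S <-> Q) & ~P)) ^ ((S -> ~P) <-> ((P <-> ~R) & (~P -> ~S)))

ii

(i) fails at (0,0,1,0): the formula yields 0, H is 1.
(iii) fails at (0,0,1,0): the formula yields 0, H is 1.
(iv) fails at (0,0,0,0): the formula yields 1, H is 0.
Only (ii) survives; checking it on all 16 rows confirms it matches H.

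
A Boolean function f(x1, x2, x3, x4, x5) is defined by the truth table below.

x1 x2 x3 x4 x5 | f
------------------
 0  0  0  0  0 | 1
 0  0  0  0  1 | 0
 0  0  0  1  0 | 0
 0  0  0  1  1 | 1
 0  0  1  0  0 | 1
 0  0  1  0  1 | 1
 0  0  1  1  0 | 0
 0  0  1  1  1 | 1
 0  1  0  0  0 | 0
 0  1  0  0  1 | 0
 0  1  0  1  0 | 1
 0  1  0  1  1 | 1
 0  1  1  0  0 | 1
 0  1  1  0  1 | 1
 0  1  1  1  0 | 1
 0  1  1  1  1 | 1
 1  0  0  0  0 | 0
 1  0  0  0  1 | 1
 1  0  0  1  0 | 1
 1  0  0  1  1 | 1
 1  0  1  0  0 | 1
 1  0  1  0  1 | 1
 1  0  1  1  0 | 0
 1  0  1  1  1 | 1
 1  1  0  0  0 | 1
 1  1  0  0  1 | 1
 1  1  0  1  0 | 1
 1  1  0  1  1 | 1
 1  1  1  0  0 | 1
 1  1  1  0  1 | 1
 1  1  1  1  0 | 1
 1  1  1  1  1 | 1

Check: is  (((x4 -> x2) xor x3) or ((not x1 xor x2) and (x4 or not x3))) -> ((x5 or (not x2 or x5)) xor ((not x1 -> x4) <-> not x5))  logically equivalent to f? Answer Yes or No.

Evaluate (((x4 -> x2) xor x3) or ((not x1 xor x2) and (x4 or not x3))) -> ((x5 or (not x2 or x5)) xor ((not x1 -> x4) <-> not x5)) on each row and compare to f:
  x1=0, x2=0, x3=0, x4=0, x5=0: formula gives 1, f = 1 ✓
  x1=0, x2=0, x3=0, x4=0, x5=1: formula gives 0, f = 0 ✓
  x1=0, x2=0, x3=0, x4=1, x5=0: formula gives 0, f = 0 ✓
  x1=0, x2=0, x3=0, x4=1, x5=1: formula gives 1, f = 1 ✓
  … (the remaining 28 rows also agree.)
Every row agrees, so the formula is equivalent.

Yes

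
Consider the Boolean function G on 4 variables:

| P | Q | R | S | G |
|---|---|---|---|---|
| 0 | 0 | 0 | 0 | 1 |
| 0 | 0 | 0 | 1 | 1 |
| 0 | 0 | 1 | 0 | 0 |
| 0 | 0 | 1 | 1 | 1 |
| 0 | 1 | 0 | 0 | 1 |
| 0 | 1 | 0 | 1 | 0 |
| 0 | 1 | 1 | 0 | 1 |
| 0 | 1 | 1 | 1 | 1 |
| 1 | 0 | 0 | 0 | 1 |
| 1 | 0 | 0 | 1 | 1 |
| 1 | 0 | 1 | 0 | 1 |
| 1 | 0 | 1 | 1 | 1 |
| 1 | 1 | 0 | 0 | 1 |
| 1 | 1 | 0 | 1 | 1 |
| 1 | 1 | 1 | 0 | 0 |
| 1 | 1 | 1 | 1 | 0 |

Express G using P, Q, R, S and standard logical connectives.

G(P, Q, R, S) = not ((((((not P and not Q) and R) and not S) or (((not P and Q) and not R) and S)) or (((P and Q) and R) and not S)) or (((P and Q) and R) and S))

The 0-rows are (0,0,1,0), (0,1,0,1), (1,1,1,0), (1,1,1,1). Take each as a conjunction (¬P·¬Q·R·¬S, ¬P·Q·¬R·S, P·Q·R·¬S, P·Q·R·S), form their disjunction, and complement — that gives a formula that is 1 everywhere G is.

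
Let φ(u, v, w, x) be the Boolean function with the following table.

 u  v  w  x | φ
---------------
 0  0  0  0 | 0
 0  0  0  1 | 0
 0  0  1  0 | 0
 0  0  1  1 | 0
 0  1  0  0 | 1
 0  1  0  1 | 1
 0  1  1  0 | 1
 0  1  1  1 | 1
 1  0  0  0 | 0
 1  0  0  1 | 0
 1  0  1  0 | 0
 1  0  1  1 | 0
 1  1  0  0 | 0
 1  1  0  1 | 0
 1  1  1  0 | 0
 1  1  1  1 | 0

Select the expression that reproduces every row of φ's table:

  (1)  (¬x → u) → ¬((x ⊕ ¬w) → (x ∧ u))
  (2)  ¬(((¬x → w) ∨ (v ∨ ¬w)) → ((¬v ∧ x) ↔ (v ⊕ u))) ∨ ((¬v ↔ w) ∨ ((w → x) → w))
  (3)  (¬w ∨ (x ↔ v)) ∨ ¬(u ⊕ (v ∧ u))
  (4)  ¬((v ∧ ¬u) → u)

(1) fails at (0,0,0,0): the formula yields 1, φ is 0.
(2) fails at (0,0,0,1): the formula yields 1, φ is 0.
(3) fails at (0,0,0,0): the formula yields 1, φ is 0.
That leaves (4). Evaluating it on every row reproduces the table of φ exactly.

4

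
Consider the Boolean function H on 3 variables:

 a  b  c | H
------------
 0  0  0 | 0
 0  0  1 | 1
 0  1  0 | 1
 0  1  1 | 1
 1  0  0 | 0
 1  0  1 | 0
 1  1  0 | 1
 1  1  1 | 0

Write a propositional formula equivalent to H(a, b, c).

H(a, b, c) = ((((¬a ∧ ¬b) ∧ c) ∨ ((¬a ∧ b) ∧ ¬c)) ∨ ((¬a ∧ b) ∧ c)) ∨ ((a ∧ b) ∧ ¬c)

H=1 on 4 inputs: (0,0,1), (0,1,0), (0,1,1), (1,1,0). Reading each as a conjunction of literals (¬a·¬b·c, ¬a·b·¬c, ¬a·b·c, a·b·¬c) and taking the OR gives the canonical DNF.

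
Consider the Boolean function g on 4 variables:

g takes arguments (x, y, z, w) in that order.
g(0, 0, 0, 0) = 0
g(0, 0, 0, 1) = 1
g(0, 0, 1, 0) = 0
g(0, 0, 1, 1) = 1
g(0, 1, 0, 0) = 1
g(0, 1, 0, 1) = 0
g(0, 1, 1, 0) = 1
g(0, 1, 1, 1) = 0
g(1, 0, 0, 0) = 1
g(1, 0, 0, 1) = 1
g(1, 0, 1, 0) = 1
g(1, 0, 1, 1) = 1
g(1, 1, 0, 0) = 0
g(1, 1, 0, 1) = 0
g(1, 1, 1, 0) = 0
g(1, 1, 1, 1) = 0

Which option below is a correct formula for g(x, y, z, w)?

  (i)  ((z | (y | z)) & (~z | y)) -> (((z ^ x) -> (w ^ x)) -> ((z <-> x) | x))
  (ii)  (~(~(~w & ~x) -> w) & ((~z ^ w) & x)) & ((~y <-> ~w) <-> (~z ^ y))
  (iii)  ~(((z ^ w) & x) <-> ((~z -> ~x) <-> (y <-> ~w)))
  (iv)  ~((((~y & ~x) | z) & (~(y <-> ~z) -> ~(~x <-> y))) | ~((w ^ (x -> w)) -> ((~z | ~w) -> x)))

(i) disagrees with g on (0,0,0,0) (formula → 1, table → 0); rule it out.
(ii) disagrees with g on (0,0,0,1) (formula → 0, table → 1); rule it out.
(iv) disagrees with g on (0,0,0,1) (formula → 0, table → 1); rule it out.
That leaves (iii). Evaluating it on every row reproduces the table of g exactly.

iii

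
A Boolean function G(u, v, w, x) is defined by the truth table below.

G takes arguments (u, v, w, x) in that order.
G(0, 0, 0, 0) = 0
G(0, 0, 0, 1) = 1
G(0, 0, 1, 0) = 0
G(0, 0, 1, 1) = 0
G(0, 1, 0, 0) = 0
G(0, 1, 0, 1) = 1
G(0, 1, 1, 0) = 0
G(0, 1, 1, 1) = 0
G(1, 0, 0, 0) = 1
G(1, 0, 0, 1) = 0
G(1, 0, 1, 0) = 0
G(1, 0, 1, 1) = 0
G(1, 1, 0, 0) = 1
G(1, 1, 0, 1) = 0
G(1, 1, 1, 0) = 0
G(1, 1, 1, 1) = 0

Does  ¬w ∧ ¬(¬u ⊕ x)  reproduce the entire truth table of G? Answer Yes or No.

Test each input against both G and the formula:
  u=0, v=0, w=0, x=0: formula gives 0, G = 0 ✓
  u=0, v=0, w=0, x=1: formula gives 1, G = 1 ✓
  u=0, v=0, w=1, x=0: formula gives 0, G = 0 ✓
  u=0, v=0, w=1, x=1: formula gives 0, G = 0 ✓
  … (the remaining 12 rows also agree.)
All 16 rows match — the expression computes G exactly.

Yes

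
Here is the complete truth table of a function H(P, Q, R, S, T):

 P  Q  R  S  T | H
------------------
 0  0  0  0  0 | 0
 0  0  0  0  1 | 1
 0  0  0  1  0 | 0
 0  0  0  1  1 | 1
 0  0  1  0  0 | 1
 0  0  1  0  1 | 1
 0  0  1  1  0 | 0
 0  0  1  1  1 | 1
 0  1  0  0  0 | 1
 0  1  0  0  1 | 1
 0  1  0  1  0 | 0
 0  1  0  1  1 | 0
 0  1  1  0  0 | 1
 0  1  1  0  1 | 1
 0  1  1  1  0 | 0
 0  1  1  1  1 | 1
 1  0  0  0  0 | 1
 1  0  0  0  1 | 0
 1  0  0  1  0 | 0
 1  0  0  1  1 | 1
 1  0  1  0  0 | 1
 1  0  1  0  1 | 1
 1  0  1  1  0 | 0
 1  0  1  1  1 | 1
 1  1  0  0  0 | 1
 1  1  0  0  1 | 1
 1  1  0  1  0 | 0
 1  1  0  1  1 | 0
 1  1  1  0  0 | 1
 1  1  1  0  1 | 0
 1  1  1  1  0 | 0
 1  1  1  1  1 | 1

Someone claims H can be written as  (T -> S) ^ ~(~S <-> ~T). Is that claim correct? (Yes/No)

Evaluate (T -> S) ^ ~(~S <-> ~T) on each row and compare to H:
  P=0, Q=0, R=0, S=0, T=0: formula gives 1, but H = 0 ✗
Since they disagree at (0,0,0,0,0), the expression is not a correct formula for H.

No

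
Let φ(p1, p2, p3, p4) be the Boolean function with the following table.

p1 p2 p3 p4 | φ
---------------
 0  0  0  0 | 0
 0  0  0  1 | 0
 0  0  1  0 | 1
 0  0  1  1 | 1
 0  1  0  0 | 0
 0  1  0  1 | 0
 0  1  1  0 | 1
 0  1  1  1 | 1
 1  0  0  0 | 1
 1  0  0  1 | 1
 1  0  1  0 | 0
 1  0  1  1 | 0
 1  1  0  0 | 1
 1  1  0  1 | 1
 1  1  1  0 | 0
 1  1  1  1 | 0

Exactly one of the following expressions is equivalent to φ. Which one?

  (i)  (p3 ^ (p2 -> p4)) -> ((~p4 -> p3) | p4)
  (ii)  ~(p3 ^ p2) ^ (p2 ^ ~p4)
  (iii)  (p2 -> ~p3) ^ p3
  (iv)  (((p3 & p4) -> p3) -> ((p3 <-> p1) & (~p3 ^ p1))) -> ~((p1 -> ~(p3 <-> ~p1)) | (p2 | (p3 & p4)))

iv

(i) fails at (0,0,0,1): the formula yields 1, φ is 0.
(ii) fails at (0,0,0,1): the formula yields 1, φ is 0.
(iii) fails at (0,0,0,0): the formula yields 1, φ is 0.
Only (iv) survives; checking it on all 16 rows confirms it matches φ.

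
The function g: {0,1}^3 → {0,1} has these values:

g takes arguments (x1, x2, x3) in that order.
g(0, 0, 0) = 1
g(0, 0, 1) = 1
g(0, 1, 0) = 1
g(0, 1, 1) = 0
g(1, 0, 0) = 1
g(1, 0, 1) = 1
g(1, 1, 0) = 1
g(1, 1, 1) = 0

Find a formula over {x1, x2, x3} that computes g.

g(x1, x2, x3) = not (((not x1 and x2) and x3) or ((x1 and x2) and x3))

There are just 2 zero rows: (0,1,1), (1,1,1). Their minterms are ¬x1·x2·x3, x1·x2·x3; the OR of those covers precisely the 0-outputs, and negating it yields g.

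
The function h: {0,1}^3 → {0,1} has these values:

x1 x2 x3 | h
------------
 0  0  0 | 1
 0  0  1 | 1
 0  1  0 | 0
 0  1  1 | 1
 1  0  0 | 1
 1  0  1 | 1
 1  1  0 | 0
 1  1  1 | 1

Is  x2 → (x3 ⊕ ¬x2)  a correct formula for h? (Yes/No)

Yes

Test each input against both h and the formula:
  x1=0, x2=0, x3=0: formula gives 1, h = 1 ✓
  x1=0, x2=0, x3=1: formula gives 1, h = 1 ✓
  x1=0, x2=1, x3=0: formula gives 0, h = 0 ✓
  x1=0, x2=1, x3=1: formula gives 1, h = 1 ✓
  x1=1, x2=0, x3=0: formula gives 1, h = 1 ✓
  … (the remaining 3 rows also agree.)
Every row agrees, so the formula is equivalent.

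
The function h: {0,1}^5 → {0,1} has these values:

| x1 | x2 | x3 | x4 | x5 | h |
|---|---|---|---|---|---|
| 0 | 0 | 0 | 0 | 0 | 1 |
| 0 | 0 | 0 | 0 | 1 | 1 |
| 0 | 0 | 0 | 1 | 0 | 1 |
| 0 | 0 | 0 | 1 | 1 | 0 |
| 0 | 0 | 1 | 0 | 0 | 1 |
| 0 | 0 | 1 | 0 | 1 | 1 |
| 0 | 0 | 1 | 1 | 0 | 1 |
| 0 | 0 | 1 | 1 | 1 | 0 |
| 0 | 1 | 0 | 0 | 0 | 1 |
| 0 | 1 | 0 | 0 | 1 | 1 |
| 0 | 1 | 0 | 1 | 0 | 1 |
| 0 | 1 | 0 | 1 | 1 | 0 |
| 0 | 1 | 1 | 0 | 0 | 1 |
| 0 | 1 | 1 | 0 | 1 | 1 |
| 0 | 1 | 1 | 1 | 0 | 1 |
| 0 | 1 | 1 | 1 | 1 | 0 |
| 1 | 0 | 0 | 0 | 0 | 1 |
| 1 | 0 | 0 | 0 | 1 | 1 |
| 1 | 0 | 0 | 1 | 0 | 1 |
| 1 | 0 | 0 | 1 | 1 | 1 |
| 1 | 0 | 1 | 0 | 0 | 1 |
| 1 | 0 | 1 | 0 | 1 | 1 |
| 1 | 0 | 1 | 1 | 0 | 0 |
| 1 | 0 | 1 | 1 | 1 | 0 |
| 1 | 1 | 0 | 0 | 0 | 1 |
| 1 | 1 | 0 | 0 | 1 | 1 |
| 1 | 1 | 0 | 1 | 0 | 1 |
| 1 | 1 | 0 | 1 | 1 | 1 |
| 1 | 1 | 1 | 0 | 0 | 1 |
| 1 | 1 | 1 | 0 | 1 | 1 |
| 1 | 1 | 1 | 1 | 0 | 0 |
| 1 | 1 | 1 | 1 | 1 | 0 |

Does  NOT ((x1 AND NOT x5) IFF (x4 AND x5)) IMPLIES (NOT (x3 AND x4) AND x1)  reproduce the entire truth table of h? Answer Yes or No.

Yes

Check the formula against h row by row:
  x1=0, x2=0, x3=0, x4=0, x5=0: formula gives 1, h = 1 ✓
  x1=0, x2=0, x3=0, x4=0, x5=1: formula gives 1, h = 1 ✓
  x1=0, x2=0, x3=0, x4=1, x5=0: formula gives 1, h = 1 ✓
  x1=0, x2=0, x3=0, x4=1, x5=1: formula gives 0, h = 0 ✓
  … (the remaining 28 rows also agree.)
No disagreement on any input; they are logically equivalent.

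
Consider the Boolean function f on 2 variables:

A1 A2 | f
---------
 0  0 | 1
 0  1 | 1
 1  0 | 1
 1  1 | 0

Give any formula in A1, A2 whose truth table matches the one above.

The output is 0 only when every input is 1 — NAND of all inputs.

f(A1, A2) = ~(A1 & A2)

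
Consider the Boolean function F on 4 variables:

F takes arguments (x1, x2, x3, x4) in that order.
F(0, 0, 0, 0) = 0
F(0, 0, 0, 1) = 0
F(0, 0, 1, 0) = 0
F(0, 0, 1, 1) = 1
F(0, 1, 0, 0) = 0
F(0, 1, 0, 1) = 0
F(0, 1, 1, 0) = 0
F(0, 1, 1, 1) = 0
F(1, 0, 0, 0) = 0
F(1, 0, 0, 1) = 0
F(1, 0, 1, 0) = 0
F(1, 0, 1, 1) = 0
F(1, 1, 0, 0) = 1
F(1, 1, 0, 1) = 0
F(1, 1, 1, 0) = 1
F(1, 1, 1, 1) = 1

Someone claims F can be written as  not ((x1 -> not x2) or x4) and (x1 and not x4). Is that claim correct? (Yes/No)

No

Evaluate not ((x1 -> not x2) or x4) and (x1 and not x4) on each row and compare to F:
  x1=0, x2=0, x3=0, x4=0: formula gives 0, F = 0 ✓
  x1=0, x2=0, x3=0, x4=1: formula gives 0, F = 0 ✓
  x1=0, x2=0, x3=1, x4=0: formula gives 0, F = 0 ✓
  x1=0, x2=0, x3=1, x4=1: formula gives 0, but F = 1 ✗
A single disagreement suffices: at (0,0,1,1) they differ, so the formula does not compute F.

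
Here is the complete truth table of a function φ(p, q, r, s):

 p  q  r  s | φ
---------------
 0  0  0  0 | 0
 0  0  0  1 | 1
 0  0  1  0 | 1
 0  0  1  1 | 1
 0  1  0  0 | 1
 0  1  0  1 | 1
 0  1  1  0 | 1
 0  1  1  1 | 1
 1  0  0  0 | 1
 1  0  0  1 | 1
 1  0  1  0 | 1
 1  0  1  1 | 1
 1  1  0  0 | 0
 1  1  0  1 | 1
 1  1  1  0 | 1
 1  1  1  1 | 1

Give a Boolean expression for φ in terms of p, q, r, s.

φ(p, q, r, s) = ((((p' · q') · r') · s') + (((p · q) · r') · s'))'

φ is 0 on only 2 rows — (0,0,0,0), (1,1,0,0). Writing each as a minterm (¬p·¬q·¬r·¬s, p·q·¬r·¬s) and OR-ing them characterizes exactly where φ=0, so φ is the negation of that disjunction.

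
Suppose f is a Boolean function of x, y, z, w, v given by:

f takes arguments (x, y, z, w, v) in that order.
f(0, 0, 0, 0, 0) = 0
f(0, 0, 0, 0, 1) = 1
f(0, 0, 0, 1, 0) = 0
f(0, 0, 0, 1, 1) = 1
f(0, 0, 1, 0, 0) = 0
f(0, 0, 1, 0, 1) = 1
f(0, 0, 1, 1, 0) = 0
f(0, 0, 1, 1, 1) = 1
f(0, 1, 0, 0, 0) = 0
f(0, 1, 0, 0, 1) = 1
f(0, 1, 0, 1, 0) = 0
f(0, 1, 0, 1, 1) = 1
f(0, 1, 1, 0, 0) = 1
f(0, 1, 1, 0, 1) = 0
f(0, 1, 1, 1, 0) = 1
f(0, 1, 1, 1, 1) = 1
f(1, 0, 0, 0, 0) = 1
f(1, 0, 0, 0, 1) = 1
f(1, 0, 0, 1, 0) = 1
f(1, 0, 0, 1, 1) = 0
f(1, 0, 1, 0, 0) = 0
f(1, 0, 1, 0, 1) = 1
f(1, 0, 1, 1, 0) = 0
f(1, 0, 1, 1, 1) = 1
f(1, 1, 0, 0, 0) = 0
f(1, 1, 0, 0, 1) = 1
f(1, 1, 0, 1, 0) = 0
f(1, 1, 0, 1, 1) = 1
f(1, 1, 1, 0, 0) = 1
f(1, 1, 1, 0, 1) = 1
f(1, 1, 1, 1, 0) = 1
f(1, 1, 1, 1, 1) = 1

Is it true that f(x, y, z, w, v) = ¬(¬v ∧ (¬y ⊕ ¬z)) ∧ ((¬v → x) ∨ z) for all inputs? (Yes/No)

No

Test each input against both f and the formula:
  x=0, y=0, z=0, w=0, v=0: formula gives 0, f = 0 ✓
  x=0, y=0, z=0, w=0, v=1: formula gives 1, f = 1 ✓
  x=0, y=0, z=0, w=1, v=0: formula gives 0, f = 0 ✓
  x=0, y=0, z=0, w=1, v=1: formula gives 1, f = 1 ✓
  …
  x=0, y=1, z=1, w=0, v=1: formula gives 1, but f = 0 ✗
Row (0,1,1,0,1) is a counterexample, so the formula is not equivalent to f.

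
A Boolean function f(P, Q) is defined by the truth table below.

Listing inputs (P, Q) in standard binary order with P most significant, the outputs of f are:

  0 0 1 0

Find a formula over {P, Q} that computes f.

1 only at (1,0): P AND NOT Q.

f(P, Q) = P AND NOT Q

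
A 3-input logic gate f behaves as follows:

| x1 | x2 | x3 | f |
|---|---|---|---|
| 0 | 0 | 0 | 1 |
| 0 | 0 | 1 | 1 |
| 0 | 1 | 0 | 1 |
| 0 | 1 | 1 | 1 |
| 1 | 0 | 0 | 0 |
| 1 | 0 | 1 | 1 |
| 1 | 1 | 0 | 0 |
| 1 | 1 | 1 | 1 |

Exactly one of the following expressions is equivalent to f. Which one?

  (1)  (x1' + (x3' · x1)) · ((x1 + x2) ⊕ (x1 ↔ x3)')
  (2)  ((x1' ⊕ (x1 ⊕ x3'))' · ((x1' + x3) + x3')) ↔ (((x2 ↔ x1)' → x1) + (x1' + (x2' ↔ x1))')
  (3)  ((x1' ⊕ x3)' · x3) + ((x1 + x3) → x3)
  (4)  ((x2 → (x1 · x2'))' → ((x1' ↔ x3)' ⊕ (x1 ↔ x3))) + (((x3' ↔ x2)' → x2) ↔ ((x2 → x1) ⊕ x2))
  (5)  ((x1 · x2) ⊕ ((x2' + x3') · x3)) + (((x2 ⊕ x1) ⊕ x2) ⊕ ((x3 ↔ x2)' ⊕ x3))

(1) fails at (0,0,0): the formula yields 0, f is 1.
(2) fails at (0,0,1): the formula yields 0, f is 1.
(4) fails at (1,0,0): the formula yields 1, f is 0.
(5) fails at (0,0,0): the formula yields 0, f is 1.
(3) is the remaining candidate, and it agrees with f on all 8 inputs.

3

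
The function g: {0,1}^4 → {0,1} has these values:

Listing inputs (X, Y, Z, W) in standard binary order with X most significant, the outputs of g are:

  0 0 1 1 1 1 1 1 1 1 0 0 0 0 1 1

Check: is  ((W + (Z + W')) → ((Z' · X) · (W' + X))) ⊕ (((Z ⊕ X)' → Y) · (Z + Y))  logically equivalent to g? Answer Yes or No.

Yes

Evaluate ((W + (Z + W')) → ((Z' · X) · (W' + X))) ⊕ (((Z ⊕ X)' → Y) · (Z + Y)) on each row and compare to g:
  X=0, Y=0, Z=0, W=0: formula gives 0, g = 0 ✓
  X=0, Y=0, Z=0, W=1: formula gives 0, g = 0 ✓
  X=0, Y=0, Z=1, W=0: formula gives 1, g = 1 ✓
  X=0, Y=0, Z=1, W=1: formula gives 1, g = 1 ✓
  … (the remaining 12 rows also agree.)
All 16 rows match — the expression computes g exactly.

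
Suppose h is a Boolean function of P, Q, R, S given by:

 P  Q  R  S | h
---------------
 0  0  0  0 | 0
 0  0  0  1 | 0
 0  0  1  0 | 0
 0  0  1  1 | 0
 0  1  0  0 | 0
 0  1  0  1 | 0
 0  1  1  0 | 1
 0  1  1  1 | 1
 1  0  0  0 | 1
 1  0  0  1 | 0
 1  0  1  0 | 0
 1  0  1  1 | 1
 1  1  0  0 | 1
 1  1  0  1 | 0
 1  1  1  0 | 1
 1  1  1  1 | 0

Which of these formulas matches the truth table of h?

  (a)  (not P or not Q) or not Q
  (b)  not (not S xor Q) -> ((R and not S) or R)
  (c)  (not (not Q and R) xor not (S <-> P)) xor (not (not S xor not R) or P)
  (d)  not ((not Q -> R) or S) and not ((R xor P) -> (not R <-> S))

(a): at (0,0,0,0) it gives 1, but h = 0 — eliminated.
(b): at (0,0,0,0) it gives 1, but h = 0 — eliminated.
(d): at (0,1,1,0) it gives 0, but h = 1 — eliminated.
(c) is the remaining candidate, and it agrees with h on all 16 inputs.

c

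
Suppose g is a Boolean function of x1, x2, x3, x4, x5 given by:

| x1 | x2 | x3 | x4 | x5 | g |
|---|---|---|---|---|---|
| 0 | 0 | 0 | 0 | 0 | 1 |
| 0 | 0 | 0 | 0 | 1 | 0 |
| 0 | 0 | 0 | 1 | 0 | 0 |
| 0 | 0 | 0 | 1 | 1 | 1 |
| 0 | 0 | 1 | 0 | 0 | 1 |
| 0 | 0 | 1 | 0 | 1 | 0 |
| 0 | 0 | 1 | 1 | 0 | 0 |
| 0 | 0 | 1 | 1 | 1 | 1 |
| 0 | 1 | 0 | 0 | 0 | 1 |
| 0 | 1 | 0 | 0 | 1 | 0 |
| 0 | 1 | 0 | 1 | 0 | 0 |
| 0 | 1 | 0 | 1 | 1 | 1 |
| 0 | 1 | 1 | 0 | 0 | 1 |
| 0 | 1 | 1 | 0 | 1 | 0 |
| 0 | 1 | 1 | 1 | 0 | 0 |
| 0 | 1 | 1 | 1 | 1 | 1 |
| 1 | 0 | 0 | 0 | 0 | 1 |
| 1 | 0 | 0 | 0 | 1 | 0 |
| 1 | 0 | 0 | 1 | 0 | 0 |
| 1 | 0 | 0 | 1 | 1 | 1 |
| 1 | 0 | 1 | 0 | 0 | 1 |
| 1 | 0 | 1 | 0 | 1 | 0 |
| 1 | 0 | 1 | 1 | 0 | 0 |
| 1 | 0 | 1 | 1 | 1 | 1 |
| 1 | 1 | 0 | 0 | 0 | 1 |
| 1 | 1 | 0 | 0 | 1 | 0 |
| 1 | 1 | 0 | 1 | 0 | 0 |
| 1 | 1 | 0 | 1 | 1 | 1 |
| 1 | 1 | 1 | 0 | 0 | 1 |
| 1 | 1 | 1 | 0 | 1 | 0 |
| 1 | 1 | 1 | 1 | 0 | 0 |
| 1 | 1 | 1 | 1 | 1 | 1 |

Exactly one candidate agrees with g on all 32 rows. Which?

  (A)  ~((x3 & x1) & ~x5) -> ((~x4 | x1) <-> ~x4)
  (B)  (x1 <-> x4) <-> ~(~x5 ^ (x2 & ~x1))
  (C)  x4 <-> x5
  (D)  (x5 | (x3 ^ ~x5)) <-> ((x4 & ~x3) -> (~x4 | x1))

(A) fails at (0,0,0,0,1): the formula yields 1, g is 0.
(B) fails at (0,0,0,0,0): the formula yields 0, g is 1.
(D) fails at (0,0,0,0,1): the formula yields 1, g is 0.
(C) is the remaining candidate, and it agrees with g on all 32 inputs.

C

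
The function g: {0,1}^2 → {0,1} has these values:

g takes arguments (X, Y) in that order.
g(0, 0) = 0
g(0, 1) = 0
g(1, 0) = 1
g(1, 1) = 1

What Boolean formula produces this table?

g(X, Y) = (X ∧ ¬Y) ∨ (X ∧ Y)

Collect the rows where g=1 — (1,0), (1,1) — and write one minterm per row: X·¬Y, X·Y. Their union (logical OR) reproduces the table exactly.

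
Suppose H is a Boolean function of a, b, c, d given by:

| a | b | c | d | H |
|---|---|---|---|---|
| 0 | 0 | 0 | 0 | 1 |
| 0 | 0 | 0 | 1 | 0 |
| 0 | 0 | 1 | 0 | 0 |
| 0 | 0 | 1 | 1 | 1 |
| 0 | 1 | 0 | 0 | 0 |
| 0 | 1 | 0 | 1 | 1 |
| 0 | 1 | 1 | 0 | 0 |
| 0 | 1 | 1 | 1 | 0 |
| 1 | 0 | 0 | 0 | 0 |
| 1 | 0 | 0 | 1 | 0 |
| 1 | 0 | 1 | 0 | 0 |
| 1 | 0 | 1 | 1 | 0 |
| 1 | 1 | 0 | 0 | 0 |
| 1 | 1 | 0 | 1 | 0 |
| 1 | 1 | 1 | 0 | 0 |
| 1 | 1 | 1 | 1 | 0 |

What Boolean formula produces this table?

H(a, b, c, d) = ((((not a and not b) and not c) and not d) or (((not a and not b) and c) and d)) or (((not a and b) and not c) and d)

H=1 on 3 inputs: (0,0,0,0), (0,0,1,1), (0,1,0,1). Reading each as a conjunction of literals (¬a·¬b·¬c·¬d, ¬a·¬b·c·d, ¬a·b·¬c·d) and taking the OR gives the canonical DNF.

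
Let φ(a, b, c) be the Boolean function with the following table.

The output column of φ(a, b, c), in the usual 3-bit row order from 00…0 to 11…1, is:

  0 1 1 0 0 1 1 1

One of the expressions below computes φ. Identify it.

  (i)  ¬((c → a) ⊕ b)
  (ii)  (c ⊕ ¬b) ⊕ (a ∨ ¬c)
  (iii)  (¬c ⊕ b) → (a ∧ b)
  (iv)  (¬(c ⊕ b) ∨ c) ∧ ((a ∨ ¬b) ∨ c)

iii

(i): at (1,0,1) it gives 0, but φ = 1 — eliminated.
(ii): at (0,0,1) it gives 0, but φ = 1 — eliminated.
(iv): at (0,0,0) it gives 1, but φ = 0 — eliminated.
(iii) is the remaining candidate, and it agrees with φ on all 8 inputs.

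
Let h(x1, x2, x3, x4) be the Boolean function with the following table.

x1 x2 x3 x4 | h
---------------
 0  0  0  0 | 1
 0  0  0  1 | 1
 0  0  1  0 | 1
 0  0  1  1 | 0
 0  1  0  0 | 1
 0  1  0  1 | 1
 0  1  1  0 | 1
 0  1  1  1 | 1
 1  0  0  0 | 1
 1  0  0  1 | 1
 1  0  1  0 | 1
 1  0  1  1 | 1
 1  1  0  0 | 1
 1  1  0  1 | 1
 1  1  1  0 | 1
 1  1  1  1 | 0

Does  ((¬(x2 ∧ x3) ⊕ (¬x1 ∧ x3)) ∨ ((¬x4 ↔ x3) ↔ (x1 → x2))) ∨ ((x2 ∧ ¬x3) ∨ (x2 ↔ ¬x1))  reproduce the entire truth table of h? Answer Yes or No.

Test each input against both h and the formula:
  x1=0, x2=0, x3=0, x4=0: formula gives 1, h = 1 ✓
  x1=0, x2=0, x3=0, x4=1: formula gives 1, h = 1 ✓
  x1=0, x2=0, x3=1, x4=0: formula gives 1, h = 1 ✓
  x1=0, x2=0, x3=1, x4=1: formula gives 0, h = 0 ✓
  … (the remaining 12 rows also agree.)
Every row agrees, so the formula is equivalent.

Yes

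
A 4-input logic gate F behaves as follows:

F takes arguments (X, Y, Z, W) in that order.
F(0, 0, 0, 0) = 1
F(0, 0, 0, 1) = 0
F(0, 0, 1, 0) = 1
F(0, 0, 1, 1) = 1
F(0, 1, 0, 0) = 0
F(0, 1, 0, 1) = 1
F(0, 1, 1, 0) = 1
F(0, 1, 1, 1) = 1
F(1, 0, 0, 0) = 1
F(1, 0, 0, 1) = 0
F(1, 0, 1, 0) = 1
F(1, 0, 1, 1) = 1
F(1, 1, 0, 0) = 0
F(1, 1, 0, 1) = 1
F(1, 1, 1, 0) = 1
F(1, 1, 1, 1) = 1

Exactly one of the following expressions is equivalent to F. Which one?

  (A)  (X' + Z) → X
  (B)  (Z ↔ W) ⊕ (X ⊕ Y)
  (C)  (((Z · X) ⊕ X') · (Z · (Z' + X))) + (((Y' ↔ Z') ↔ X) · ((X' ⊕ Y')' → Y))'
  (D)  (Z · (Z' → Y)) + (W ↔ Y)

D

(A): at (0,0,0,0) it gives 0, but F = 1 — eliminated.
(B): at (0,0,1,0) it gives 0, but F = 1 — eliminated.
(C): at (0,0,0,1) it gives 1, but F = 0 — eliminated.
That leaves (D). Evaluating it on every row reproduces the table of F exactly.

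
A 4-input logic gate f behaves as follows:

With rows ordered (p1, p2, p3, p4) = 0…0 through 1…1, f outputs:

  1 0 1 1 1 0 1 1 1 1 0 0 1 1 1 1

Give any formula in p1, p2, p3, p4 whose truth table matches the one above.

The 0-rows are (0,0,0,1), (0,1,0,1), (1,0,1,0), (1,0,1,1). Take each as a conjunction (¬p1·¬p2·¬p3·p4, ¬p1·p2·¬p3·p4, p1·¬p2·p3·¬p4, p1·¬p2·p3·p4), form their disjunction, and complement — that gives a formula that is 1 everywhere f is.

f(p1, p2, p3, p4) = ¬((((((¬p1 ∧ ¬p2) ∧ ¬p3) ∧ p4) ∨ (((¬p1 ∧ p2) ∧ ¬p3) ∧ p4)) ∨ (((p1 ∧ ¬p2) ∧ p3) ∧ ¬p4)) ∨ (((p1 ∧ ¬p2) ∧ p3) ∧ p4))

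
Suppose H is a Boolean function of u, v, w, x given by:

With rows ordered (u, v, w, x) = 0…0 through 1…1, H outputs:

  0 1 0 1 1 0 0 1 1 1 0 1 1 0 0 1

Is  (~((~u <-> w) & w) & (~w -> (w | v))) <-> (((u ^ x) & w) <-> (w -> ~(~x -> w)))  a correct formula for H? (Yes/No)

Evaluate (~((~u <-> w) & w) & (~w -> (w | v))) <-> (((u ^ x) & w) <-> (w -> ~(~x -> w))) on each row and compare to H:
  u=0, v=0, w=0, x=0: formula gives 1, but H = 0 ✗
Row (0,0,0,0) is a counterexample, so the formula is not equivalent to H.

No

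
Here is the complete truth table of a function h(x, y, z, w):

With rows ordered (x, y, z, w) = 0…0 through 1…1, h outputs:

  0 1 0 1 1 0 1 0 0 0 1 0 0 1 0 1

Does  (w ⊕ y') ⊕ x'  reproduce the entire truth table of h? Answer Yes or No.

No

Evaluate (w ⊕ y') ⊕ x' on each row and compare to h:
  x=0, y=0, z=0, w=0: formula gives 0, h = 0 ✓
  x=0, y=0, z=0, w=1: formula gives 1, h = 1 ✓
  x=0, y=0, z=1, w=0: formula gives 0, h = 0 ✓
  x=0, y=0, z=1, w=1: formula gives 1, h = 1 ✓
  …
  x=1, y=0, z=0, w=0: formula gives 1, but h = 0 ✗
A single disagreement suffices: at (1,0,0,0) they differ, so the formula does not compute h.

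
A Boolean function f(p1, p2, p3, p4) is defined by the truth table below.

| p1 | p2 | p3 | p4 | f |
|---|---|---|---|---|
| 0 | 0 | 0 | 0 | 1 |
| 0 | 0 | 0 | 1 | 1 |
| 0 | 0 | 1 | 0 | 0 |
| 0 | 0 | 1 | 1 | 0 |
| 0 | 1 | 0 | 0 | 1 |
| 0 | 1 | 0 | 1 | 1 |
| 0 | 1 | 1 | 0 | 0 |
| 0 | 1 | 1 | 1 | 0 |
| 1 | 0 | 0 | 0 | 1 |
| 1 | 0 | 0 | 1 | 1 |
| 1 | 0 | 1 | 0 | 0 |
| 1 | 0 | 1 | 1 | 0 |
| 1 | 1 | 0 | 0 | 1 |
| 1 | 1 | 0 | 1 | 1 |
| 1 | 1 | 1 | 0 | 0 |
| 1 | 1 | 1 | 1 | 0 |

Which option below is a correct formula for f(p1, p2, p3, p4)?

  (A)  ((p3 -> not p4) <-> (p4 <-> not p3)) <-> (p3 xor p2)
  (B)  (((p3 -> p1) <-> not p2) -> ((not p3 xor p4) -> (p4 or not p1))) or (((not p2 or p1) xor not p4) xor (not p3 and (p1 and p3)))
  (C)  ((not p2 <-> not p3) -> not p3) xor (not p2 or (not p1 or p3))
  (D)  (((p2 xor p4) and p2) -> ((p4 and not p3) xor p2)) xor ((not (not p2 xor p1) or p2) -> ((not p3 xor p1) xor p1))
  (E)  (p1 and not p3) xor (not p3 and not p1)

(A): at (0,0,0,1) it gives 0, but f = 1 — eliminated.
(B): at (0,0,1,0) it gives 1, but f = 0 — eliminated.
(C): at (0,0,0,0) it gives 0, but f = 1 — eliminated.
(D): at (0,0,0,0) it gives 0, but f = 1 — eliminated.
(E) is the remaining candidate, and it agrees with f on all 16 inputs.

E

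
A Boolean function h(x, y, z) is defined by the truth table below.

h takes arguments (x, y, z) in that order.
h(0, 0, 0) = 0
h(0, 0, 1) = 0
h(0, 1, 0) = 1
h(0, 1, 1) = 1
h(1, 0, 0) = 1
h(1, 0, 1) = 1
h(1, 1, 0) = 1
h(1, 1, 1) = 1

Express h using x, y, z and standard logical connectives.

h(x, y, z) = ¬(((¬x ∧ ¬y) ∧ ¬z) ∨ ((¬x ∧ ¬y) ∧ z))

h is 0 on only 2 rows — (0,0,0), (0,0,1). Writing each as a minterm (¬x·¬y·¬z, ¬x·¬y·z) and OR-ing them characterizes exactly where h=0, so h is the negation of that disjunction.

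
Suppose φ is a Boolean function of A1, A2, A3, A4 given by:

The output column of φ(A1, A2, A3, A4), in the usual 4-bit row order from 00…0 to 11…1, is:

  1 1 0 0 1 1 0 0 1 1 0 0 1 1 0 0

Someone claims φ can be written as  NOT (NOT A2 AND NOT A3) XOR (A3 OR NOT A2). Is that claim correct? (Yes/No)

Yes

Test each input against both φ and the formula:
  A1=0, A2=0, A3=0, A4=0: formula gives 1, φ = 1 ✓
  A1=0, A2=0, A3=0, A4=1: formula gives 1, φ = 1 ✓
  A1=0, A2=0, A3=1, A4=0: formula gives 0, φ = 0 ✓
  A1=0, A2=0, A3=1, A4=1: formula gives 0, φ = 0 ✓
  …and likewise for the remaining 12 rows.
All 16 rows match — the expression computes φ exactly.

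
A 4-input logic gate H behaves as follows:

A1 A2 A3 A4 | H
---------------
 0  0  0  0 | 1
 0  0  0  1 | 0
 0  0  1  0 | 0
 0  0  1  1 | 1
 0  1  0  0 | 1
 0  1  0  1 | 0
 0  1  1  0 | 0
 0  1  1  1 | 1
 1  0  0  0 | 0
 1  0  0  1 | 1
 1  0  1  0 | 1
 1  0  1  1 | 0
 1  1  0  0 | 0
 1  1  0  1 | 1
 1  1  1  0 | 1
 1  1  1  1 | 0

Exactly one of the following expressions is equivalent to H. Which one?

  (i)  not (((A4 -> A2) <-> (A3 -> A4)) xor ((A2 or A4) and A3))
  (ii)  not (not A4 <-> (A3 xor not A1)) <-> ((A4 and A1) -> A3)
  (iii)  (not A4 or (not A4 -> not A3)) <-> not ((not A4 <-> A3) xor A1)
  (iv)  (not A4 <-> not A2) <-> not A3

iii

(i) disagrees with H on (0,0,0,0) (formula → 0, table → 1); rule it out.
(ii) disagrees with H on (0,0,0,0) (formula → 0, table → 1); rule it out.
(iv) disagrees with H on (0,1,0,0) (formula → 0, table → 1); rule it out.
That leaves (iii). Evaluating it on every row reproduces the table of H exactly.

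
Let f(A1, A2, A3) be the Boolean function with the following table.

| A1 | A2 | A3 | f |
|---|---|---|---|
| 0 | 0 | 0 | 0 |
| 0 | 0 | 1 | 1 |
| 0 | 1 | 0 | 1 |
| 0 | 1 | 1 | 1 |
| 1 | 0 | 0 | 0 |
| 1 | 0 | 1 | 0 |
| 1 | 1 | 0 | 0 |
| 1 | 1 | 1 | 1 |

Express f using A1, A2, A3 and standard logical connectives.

f(A1, A2, A3) = ((((not A1 and not A2) and A3) or ((not A1 and A2) and not A3)) or ((not A1 and A2) and A3)) or ((A1 and A2) and A3)

f=1 on 4 inputs: (0,0,1), (0,1,0), (0,1,1), (1,1,1). Reading each as a conjunction of literals (¬A1·¬A2·A3, ¬A1·A2·¬A3, ¬A1·A2·A3, A1·A2·A3) and taking the OR gives the canonical DNF.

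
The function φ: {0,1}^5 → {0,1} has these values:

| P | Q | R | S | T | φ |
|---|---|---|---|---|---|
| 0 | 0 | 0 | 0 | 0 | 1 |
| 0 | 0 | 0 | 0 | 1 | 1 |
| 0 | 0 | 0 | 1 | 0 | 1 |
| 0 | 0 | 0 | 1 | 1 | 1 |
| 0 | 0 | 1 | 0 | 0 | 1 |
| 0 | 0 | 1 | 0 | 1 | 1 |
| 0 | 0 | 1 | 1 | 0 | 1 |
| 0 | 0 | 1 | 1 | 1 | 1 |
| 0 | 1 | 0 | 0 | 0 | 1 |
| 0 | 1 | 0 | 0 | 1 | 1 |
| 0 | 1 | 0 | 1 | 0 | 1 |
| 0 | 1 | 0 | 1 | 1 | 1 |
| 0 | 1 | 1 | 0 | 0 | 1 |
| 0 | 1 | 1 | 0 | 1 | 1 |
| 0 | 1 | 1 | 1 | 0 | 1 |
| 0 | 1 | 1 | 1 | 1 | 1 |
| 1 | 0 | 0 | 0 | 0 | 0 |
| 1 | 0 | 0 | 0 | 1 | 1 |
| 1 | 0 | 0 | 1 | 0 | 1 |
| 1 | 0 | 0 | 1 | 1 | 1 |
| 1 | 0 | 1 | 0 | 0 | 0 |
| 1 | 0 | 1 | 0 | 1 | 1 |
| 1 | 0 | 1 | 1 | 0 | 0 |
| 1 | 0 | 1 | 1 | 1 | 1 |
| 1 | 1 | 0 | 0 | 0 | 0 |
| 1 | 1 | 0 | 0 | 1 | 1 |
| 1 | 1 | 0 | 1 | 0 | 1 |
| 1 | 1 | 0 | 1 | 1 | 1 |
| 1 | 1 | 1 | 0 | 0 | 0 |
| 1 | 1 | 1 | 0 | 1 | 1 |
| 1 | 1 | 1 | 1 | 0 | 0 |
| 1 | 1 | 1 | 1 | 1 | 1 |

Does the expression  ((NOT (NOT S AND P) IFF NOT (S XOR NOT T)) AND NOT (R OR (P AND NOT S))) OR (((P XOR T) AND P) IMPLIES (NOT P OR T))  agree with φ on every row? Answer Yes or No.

Yes

Evaluate ((NOT (NOT S AND P) IFF NOT (S XOR NOT T)) AND NOT (R OR (P AND NOT S))) OR (((P XOR T) AND P) IMPLIES (NOT P OR T)) on each row and compare to φ:
  P=0, Q=0, R=0, S=0, T=0: formula gives 1, φ = 1 ✓
  P=0, Q=0, R=0, S=0, T=1: formula gives 1, φ = 1 ✓
  P=0, Q=0, R=0, S=1, T=0: formula gives 1, φ = 1 ✓
  P=0, Q=0, R=0, S=1, T=1: formula gives 1, φ = 1 ✓
  … (the remaining 28 rows also agree.)
No disagreement on any input; they are logically equivalent.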